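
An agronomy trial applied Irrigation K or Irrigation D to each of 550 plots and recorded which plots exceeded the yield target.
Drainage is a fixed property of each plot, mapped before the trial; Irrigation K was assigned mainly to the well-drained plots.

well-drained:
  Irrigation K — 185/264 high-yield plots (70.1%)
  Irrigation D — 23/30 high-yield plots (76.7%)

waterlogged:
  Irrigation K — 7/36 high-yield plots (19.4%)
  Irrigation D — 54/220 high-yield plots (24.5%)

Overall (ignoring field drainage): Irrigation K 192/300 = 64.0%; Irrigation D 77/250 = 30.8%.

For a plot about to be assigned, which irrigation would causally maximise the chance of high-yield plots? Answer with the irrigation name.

Irrigation D

The stratified and pooled comparisons disagree (Irrigation D wins within each field drainage; Irrigation K wins overall), so the answer turns on the causal role of field drainage.
Field drainage differs across irrigations for reasons unrelated to any effect of the irrigation itself, and it separately predicts the outcome — a classic confounder. We must compare within field drainage levels.
Within each level — well-drained: 70.1% vs 76.7%; waterlogged: 19.4% vs 24.5% — Irrigation D is higher every time.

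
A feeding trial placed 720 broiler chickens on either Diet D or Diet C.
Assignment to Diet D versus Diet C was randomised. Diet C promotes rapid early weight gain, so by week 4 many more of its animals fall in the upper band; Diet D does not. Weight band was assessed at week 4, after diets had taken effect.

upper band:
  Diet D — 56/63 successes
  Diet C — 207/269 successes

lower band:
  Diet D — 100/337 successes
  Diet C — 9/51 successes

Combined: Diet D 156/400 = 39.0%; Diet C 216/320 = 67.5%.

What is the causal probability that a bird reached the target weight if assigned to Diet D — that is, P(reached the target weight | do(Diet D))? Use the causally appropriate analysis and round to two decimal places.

0.39

Because the diet influences week-4 weight band, week-4 weight band is a post-treatment mediator, not a confounder. Stratifying on it would bias the estimate; the causal effect is the crude pooled difference.
So P(outcome | do(Diet D)) is just the pooled rate for Diet D: 156/400 = 0.390.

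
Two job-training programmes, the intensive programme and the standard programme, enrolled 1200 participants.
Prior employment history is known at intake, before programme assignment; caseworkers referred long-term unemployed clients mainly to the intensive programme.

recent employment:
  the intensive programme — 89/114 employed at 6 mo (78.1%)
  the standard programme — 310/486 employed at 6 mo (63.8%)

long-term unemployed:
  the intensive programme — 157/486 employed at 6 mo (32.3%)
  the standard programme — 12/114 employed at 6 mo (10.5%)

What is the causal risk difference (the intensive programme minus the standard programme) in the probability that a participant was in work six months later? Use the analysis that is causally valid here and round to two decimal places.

+0.18

Prior employment history is set before the programme has any effect — it is not caused by the programme — and it independently drives the outcome. That makes it a confounder, so the causal comparison is within prior employment history levels.
Adjusting over the population distribution of prior employment history: 0.500·(0.781−0.638) + 0.500·(0.323−0.105) = +0.180.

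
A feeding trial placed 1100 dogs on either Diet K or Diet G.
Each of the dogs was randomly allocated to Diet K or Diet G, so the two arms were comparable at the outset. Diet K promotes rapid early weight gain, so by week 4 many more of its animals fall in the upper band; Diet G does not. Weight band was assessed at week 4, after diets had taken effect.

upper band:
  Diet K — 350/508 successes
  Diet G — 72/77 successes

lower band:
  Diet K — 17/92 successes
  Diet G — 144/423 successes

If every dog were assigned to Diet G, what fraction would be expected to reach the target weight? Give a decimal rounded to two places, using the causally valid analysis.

The week-4 weight band-specific comparison favours Diet G throughout, but the pooled figures favour Diet K. The question is whether to condition on week-4 weight band.
Week-4 weight band here is a post-treatment variable shaped by the diet; conditioning on it would introduce bias rather than remove it. The overall comparison is the causal one.
So P(outcome | do(Diet G)) is just the pooled rate for Diet G: 216/500 = 0.432.

0.43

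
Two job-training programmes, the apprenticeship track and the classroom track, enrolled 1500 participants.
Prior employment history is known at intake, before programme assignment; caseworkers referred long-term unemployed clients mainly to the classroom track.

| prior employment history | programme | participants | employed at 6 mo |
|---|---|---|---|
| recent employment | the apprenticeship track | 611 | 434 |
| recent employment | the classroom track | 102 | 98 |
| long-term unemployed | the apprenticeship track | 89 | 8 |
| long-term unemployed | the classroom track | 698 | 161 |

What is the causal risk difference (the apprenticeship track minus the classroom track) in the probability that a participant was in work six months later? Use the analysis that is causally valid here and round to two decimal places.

-0.19

The imbalance in prior employment history arose from how participants were allocated, not from anything the programme did; and prior employment history independently affects the outcome. The pooled gap is confounded — condition on prior employment history.
Adjusting over the population distribution of prior employment history: 0.475·(0.710−0.961) + 0.525·(0.090−0.231) = -0.193.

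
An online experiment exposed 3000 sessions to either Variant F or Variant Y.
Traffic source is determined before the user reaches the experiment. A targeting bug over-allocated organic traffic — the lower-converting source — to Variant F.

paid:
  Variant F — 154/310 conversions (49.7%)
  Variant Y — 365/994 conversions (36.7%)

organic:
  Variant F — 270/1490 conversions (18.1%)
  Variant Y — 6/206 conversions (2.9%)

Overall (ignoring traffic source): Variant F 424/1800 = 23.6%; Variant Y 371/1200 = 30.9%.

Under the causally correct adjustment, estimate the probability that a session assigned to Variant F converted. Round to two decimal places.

Variant F is higher inside every traffic source stratum but Variant Y is higher in aggregate. Whether to stratify depends on how traffic source relates to the variant.
The imbalance in traffic source arose from how sessions were allocated, not from anything the variant did; and traffic source independently affects the outcome. The pooled gap is confounded — condition on traffic source.
Standardising Variant F to the population traffic source mix: 0.435·154/310 + 0.565·270/1490 = 0.318.

0.32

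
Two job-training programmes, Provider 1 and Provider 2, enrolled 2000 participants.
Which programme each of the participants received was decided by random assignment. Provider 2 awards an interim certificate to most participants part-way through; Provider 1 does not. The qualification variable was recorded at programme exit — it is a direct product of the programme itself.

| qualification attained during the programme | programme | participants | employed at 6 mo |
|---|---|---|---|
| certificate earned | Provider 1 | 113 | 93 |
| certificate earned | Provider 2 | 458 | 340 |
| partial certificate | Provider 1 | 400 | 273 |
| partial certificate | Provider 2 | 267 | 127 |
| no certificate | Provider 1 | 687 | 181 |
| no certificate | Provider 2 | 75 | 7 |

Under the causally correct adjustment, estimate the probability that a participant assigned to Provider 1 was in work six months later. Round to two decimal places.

Stratifying would compare programmes among participants the programmes themselves sorted into qualification attained during the programme groups — a form of selection on an intermediate. The unconditioned pooled rates give the total causal effect.
So P(outcome | do(Provider 1)) is just the pooled rate for Provider 1: 547/1200 = 0.456.

0.46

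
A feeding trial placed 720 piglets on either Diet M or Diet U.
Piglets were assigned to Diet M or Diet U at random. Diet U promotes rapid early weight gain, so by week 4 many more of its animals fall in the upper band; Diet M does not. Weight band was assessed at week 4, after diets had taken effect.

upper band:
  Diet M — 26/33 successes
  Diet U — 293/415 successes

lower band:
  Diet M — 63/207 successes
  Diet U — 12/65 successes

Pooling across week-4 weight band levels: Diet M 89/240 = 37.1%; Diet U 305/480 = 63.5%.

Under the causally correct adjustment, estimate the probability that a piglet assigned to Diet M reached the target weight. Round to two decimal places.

0.37

Stratifying would compare diets among piglets the diets themselves sorted into week-4 weight band groups — a form of selection on an intermediate. The unconditioned pooled rates give the total causal effect.
So P(outcome | do(Diet M)) is just the pooled rate for Diet M: 89/240 = 0.371.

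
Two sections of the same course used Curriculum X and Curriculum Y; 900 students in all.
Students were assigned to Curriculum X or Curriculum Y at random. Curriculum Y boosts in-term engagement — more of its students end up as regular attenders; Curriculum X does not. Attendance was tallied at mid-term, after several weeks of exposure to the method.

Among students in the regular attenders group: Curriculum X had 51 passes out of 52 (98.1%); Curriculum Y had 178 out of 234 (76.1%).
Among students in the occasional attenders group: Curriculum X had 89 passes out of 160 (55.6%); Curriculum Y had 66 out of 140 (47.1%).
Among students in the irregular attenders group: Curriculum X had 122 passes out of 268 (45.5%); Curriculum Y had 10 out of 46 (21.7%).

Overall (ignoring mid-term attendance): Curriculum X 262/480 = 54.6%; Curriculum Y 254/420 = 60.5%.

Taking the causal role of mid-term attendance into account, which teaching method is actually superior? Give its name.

Within every mid-term attendance level Curriculum X has the higher rate, yet pooled Curriculum Y does — Simpson's reversal.
Mid-term attendance is recorded after the teaching method and is itself shifted by it — it sits on the causal path from teaching method to outcome. Conditioning on a mediator would strip out part of the effect we want; the pooled comparison gives the total causal effect.
Pooled: Curriculum X 54.6% vs Curriculum Y 60.5%; Curriculum Y is higher overall.

Curriculum Y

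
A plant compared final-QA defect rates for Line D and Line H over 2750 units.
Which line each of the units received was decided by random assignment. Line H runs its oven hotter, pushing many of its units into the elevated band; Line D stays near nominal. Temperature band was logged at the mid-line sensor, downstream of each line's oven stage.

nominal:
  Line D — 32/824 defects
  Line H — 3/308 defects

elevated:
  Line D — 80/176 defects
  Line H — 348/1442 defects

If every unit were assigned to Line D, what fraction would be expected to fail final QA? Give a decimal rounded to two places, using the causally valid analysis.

0.11

The stratified and pooled comparisons disagree (Line H wins within each in-process temperature band; Line D wins overall), so the answer turns on the causal role of in-process temperature band.
Because the line influences in-process temperature band, in-process temperature band is a post-treatment mediator, not a confounder. Stratifying on it would bias the estimate; the causal effect is the crude pooled difference.
So P(outcome | do(Line D)) is just the pooled rate for Line D: 112/1000 = 0.112.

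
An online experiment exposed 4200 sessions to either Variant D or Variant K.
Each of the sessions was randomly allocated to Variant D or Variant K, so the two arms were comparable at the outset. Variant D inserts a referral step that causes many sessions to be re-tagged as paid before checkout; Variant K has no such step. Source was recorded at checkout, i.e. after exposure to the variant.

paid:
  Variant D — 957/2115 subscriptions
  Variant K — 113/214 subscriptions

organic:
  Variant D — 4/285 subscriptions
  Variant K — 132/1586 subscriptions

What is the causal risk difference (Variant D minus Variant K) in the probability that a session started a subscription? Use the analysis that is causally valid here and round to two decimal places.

Stratifying would compare variants among sessions the variants themselves sorted into traffic source groups — a form of selection on an intermediate. The unconditioned pooled rates give the total causal effect.
The causal difference is the pooled difference: 0.400 − 0.136 = +0.264.

+0.26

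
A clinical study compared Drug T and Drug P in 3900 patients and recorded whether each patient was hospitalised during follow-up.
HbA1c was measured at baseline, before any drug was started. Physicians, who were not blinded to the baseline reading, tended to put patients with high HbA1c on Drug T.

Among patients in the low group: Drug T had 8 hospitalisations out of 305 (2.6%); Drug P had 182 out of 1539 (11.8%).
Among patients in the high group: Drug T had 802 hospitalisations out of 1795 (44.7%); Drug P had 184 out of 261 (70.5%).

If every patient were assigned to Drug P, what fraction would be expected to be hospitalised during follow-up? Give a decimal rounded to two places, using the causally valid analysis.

0.43

The HbA1c-specific comparison favours Drug T throughout, but the pooled figures favour Drug P. The question is whether to condition on HbA1c.
The imbalance in HbA1c arose from how patients were allocated, not from anything the drug did; and HbA1c independently affects the outcome. The pooled gap is confounded — condition on HbA1c.
Standardising Drug P to the population HbA1c mix: 0.473·182/1539 + 0.527·184/261 = 0.428.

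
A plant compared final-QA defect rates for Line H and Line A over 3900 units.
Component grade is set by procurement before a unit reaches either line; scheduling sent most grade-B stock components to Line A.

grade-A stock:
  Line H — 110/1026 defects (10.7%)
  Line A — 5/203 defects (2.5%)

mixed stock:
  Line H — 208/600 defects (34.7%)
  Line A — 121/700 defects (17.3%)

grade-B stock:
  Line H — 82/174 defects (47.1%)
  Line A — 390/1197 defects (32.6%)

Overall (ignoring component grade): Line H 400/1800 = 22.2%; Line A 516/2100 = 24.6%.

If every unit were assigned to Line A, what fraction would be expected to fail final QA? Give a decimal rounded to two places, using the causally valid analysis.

0.18

The stratified and pooled comparisons disagree (Line A wins within each component grade; Line H wins overall), so the answer turns on the causal role of component grade.
Component grade differs across lines for reasons unrelated to any effect of the line itself, and it separately predicts the outcome — a classic confounder. We must compare within component grade levels.
Standardising Line A to the population component grade mix: 0.315·5/203 + 0.333·121/700 + 0.352·390/1197 = 0.180.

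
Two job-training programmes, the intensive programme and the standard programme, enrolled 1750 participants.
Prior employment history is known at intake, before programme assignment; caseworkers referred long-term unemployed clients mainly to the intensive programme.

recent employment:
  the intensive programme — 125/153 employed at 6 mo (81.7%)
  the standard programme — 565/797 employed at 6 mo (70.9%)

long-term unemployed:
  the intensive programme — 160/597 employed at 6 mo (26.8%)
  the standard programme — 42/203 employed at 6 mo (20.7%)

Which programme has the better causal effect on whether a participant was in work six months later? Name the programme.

the intensive programme

Since prior employment history is a pre-existing factor (not a product of the programme) and it affects the outcome on its own, it is a confounder. The stratified rates, not the pooled rate, identify the causal effect.
Within each level — recent employment: 81.7% vs 70.9%; long-term unemployed: 26.8% vs 20.7% — the intensive programme is higher every time.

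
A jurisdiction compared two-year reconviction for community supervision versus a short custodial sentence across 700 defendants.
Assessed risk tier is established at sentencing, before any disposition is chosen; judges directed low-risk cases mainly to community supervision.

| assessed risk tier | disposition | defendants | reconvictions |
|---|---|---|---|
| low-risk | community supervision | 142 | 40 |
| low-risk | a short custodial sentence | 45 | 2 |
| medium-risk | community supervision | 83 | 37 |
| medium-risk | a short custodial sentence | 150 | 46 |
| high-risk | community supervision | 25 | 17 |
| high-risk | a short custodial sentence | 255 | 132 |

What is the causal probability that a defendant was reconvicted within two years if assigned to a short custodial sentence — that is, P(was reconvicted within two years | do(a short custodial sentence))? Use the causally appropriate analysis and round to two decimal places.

0.32

The stratified and pooled comparisons disagree (a short custodial sentence wins within each assessed risk tier; community supervision wins overall), so the answer turns on the causal role of assessed risk tier.
Assessed risk tier satisfies the back-door criterion: it is not a descendant of the disposition, and it blocks the spurious path from disposition to outcome. Adjusting for it (i.e., using the within-assessed risk tier rates) gives the causal effect.
Standardising a short custodial sentence to the population assessed risk tier mix: 0.267·2/45 + 0.333·46/150 + 0.400·132/255 = 0.321.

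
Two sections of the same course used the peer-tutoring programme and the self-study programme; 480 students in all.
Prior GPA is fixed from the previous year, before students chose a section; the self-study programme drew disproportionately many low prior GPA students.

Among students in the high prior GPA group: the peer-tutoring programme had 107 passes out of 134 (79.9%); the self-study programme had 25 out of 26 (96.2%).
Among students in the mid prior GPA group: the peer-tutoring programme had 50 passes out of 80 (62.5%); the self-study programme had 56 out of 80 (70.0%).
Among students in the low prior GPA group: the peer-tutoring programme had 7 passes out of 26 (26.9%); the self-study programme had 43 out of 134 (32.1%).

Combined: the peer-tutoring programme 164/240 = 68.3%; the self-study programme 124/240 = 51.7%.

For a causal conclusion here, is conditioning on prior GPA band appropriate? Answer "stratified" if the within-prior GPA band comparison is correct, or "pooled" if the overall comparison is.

the self-study programme is higher inside every prior GPA band stratum but the peer-tutoring programme is higher in aggregate. Whether to stratify depends on how prior GPA band relates to the teaching method.
Here prior GPA band is a common cause — it drives both which teaching method a case falls under and the outcome. The crude comparison mixes populations; the stratum-specific rates are the causally relevant ones.
Within each level — high prior GPA: 79.9% vs 96.2%; mid prior GPA: 62.5% vs 70.0%; low prior GPA: 26.9% vs 32.1% — the self-study programme is higher every time.

stratified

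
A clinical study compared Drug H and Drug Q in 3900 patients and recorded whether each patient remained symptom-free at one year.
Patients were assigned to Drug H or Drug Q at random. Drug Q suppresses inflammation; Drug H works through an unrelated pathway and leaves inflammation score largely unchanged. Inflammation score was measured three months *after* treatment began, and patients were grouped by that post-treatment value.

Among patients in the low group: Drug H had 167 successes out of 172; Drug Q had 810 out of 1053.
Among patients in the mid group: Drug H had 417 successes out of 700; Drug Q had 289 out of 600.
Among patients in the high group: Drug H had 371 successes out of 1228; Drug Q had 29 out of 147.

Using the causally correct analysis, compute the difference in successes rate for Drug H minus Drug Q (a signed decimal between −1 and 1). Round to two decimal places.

Inflammation score is recorded after the drug and is itself shifted by it — it sits on the causal path from drug to outcome. Conditioning on a mediator would strip out part of the effect we want; the pooled comparison gives the total causal effect.
The causal difference is the pooled difference: 0.455 − 0.627 = -0.172.

-0.17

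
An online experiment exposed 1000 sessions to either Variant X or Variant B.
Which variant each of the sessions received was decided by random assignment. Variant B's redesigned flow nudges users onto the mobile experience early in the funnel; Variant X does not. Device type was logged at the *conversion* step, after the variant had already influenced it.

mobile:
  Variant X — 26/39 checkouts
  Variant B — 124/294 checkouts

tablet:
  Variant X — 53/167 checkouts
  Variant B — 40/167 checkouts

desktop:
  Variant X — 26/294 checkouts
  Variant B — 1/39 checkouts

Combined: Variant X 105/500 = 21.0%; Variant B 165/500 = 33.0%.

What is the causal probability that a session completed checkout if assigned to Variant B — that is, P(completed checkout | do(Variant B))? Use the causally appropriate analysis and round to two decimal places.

0.33

Device type is recorded after the variant and is itself shifted by it — it sits on the causal path from variant to outcome. Conditioning on a mediator would strip out part of the effect we want; the pooled comparison gives the total causal effect.
So P(outcome | do(Variant B)) is just the pooled rate for Variant B: 165/500 = 0.330.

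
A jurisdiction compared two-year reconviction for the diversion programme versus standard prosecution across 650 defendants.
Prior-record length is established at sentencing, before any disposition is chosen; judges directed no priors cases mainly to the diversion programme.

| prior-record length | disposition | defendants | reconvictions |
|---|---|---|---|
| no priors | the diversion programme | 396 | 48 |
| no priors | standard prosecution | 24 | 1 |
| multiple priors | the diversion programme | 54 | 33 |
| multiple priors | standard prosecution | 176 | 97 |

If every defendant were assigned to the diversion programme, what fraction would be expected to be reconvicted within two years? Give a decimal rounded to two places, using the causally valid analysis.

standard prosecution is lower inside every prior-record length stratum but the diversion programme is lower in aggregate. Whether to stratify depends on how prior-record length relates to the disposition.
Prior-record length differs across dispositions for reasons unrelated to any effect of the disposition itself, and it separately predicts the outcome — a classic confounder. We must compare within prior-record length levels.
Standardising the diversion programme to the population prior-record length mix: 0.646·48/396 + 0.354·33/54 = 0.295.

0.29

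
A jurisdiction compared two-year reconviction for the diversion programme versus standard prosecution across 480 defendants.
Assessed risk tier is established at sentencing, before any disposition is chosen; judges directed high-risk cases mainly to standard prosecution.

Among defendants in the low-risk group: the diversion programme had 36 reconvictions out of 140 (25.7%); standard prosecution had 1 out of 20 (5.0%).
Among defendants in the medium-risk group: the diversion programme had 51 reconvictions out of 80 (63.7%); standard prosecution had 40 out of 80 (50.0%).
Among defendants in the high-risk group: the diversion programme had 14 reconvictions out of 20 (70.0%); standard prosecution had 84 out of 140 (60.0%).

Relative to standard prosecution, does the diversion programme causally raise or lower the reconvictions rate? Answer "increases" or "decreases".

increases

The stratified and pooled comparisons disagree (standard prosecution wins within each assessed risk tier; the diversion programme wins overall), so the answer turns on the causal role of assessed risk tier.
The imbalance in assessed risk tier arose from how defendants were allocated, not from anything the disposition did; and assessed risk tier independently affects the outcome. The pooled gap is confounded — condition on assessed risk tier.
Within each level — low-risk: 25.7% vs 5.0%; medium-risk: 63.7% vs 50.0%; high-risk: 70.0% vs 60.0% — standard prosecution is lower every time.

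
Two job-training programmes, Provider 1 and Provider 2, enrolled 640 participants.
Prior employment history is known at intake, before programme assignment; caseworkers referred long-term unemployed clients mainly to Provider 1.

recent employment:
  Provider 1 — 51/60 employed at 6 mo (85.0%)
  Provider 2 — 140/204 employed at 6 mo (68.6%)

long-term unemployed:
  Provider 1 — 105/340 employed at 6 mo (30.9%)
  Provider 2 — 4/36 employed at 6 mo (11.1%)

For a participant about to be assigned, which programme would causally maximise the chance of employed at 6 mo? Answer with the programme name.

Provider 1

Prior employment history differs across programmes for reasons unrelated to any effect of the programme itself, and it separately predicts the outcome — a classic confounder. We must compare within prior employment history levels.
Within each level — recent employment: 85.0% vs 68.6%; long-term unemployed: 30.9% vs 11.1% — Provider 1 is higher every time.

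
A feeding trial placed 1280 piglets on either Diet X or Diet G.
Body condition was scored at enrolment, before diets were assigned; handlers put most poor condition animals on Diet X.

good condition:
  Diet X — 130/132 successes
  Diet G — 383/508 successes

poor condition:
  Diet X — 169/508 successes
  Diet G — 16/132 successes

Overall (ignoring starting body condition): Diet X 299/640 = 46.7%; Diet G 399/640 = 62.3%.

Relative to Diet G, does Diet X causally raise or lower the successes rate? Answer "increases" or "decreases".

The starting body condition-specific comparison favours Diet X throughout, but the pooled figures favour Diet G. The question is whether to condition on starting body condition.
Here starting body condition is a common cause — it drives both which diet a case falls under and the outcome. The crude comparison mixes populations; the stratum-specific rates are the causally relevant ones.
Within each level — good condition: 98.5% vs 75.4%; poor condition: 33.3% vs 12.1% — Diet X is higher every time.

increases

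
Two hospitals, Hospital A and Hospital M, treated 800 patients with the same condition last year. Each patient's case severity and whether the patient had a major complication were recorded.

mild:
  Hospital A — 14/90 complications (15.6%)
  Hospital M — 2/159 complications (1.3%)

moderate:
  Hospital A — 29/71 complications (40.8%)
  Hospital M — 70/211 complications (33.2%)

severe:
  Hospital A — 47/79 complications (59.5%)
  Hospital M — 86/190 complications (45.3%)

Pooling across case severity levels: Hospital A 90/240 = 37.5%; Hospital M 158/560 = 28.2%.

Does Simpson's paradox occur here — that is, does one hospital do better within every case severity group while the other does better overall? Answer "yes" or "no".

Within each case severity level (mild 15.6% vs 1.3%; moderate 40.8% vs 33.2%; severe 59.5% vs 45.3%), Hospital M has the lower rate every time. Pooled: 37.5% vs 28.2% — Hospital M has the lower rate overall. They agree.

no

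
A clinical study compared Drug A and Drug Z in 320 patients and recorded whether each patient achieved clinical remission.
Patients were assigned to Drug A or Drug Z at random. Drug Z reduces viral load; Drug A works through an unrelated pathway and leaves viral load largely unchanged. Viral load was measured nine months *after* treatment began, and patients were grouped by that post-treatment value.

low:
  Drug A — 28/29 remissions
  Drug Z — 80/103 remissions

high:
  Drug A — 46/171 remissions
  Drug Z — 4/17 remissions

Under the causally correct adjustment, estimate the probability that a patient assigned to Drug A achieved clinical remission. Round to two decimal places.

Within every viral load level Drug A has the higher rate, yet pooled Drug Z does — Simpson's reversal.
Viral load lies on the pathway drug → viral load → outcome, so adjusting for it blocks the indirect effect. For the total causal effect of drug, use the unadjusted pooled rates.
So P(outcome | do(Drug A)) is just the pooled rate for Drug A: 74/200 = 0.370.

0.37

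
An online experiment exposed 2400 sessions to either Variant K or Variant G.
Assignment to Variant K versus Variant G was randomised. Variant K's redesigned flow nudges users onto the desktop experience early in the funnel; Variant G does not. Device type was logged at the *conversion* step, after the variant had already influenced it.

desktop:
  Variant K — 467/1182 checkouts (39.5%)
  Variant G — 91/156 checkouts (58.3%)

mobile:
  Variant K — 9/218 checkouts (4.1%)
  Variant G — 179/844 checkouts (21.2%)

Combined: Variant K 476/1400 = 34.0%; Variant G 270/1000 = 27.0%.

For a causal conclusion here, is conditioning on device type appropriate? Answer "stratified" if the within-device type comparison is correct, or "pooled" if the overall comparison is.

pooled

The distribution of device type is itself part of what the variant does — it is an intermediate outcome. Holding it fixed would remove that part of the effect; the total effect is the pooled difference.
Pooled: Variant K 34.0% vs Variant G 27.0%; Variant K is higher overall.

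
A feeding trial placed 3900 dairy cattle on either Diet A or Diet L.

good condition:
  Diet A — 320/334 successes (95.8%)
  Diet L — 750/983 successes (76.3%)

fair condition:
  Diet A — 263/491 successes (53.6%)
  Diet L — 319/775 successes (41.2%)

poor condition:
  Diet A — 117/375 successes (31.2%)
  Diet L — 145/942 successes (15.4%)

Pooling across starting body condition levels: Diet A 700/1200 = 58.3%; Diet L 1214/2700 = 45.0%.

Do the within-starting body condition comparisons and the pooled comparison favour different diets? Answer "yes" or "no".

no

Within each starting body condition level (good condition 95.8% vs 76.3%; fair condition 53.6% vs 41.2%; poor condition 31.2% vs 15.4%), Diet A has the higher rate every time. Pooled: 58.3% vs 45.0% — Diet A has the higher rate overall. They agree.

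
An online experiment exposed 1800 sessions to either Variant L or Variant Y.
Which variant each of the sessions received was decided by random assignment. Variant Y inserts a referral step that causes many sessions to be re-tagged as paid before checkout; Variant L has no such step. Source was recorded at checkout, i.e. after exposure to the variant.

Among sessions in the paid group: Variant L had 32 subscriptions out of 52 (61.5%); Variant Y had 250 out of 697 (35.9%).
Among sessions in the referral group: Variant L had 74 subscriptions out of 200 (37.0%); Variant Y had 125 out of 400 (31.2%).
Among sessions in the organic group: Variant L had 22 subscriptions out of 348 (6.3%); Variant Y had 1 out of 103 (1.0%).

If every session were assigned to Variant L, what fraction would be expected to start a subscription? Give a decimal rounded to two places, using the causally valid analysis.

Traffic source is downstream of the variant. One should not condition on a consequence of treatment, so the overall rates are the right comparison.
So P(outcome | do(Variant L)) is just the pooled rate for Variant L: 128/600 = 0.213.

0.21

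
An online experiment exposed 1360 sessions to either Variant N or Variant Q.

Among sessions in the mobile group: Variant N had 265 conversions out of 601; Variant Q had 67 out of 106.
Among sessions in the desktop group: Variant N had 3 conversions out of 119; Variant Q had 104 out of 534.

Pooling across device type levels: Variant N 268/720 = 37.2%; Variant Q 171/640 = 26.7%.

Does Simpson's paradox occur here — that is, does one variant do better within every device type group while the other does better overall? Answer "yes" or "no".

Within each device type level (mobile 44.1% vs 63.2%; desktop 2.5% vs 19.5%), Variant Q has the higher rate every time. Pooled: 37.2% vs 26.7% — Variant N has the higher rate overall. The two comparisons disagree.

yes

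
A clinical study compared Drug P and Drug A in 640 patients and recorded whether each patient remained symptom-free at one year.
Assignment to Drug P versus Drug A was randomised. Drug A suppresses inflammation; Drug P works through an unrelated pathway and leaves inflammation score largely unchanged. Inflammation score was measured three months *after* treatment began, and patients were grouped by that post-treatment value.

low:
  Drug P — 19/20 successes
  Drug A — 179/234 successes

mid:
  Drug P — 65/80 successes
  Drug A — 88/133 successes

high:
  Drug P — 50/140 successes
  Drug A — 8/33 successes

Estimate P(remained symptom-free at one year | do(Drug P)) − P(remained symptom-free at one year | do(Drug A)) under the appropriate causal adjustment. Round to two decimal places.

-0.13

Inflammation score is recorded after the drug and is itself shifted by it — it sits on the causal path from drug to outcome. Conditioning on a mediator would strip out part of the effect we want; the pooled comparison gives the total causal effect.
The causal difference is the pooled difference: 0.558 − 0.688 = -0.129.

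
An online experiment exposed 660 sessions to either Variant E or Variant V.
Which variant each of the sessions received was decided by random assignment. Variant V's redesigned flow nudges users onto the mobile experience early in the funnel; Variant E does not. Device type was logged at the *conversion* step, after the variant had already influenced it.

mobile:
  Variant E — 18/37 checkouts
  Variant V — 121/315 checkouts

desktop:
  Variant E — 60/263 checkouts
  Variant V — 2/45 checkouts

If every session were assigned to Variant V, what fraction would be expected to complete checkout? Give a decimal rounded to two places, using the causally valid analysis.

Stratifying would compare variants among sessions the variants themselves sorted into device type groups — a form of selection on an intermediate. The unconditioned pooled rates give the total causal effect.
So P(outcome | do(Variant V)) is just the pooled rate for Variant V: 123/360 = 0.342.

0.34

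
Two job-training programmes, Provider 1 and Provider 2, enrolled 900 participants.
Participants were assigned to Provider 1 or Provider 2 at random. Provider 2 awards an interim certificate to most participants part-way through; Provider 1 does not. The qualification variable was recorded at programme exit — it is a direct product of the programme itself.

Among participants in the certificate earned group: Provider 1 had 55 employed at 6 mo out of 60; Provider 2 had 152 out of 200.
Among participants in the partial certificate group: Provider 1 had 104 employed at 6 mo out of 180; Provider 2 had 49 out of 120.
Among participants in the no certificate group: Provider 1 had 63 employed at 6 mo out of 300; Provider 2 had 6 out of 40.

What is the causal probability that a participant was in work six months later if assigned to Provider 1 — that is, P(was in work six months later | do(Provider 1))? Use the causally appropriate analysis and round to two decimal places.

0.41

Qualification attained during the programme here is a post-treatment variable shaped by the programme; conditioning on it would introduce bias rather than remove it. The overall comparison is the causal one.
So P(outcome | do(Provider 1)) is just the pooled rate for Provider 1: 222/540 = 0.411.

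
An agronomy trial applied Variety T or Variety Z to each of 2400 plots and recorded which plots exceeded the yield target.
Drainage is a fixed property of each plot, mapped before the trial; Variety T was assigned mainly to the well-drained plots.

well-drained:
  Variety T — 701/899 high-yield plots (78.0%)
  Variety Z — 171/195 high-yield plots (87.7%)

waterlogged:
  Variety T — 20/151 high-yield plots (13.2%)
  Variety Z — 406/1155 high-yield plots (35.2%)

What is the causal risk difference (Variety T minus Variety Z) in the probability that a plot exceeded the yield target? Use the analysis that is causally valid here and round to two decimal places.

-0.16

Within every field drainage level Variety Z has the higher rate, yet pooled Variety T does — Simpson's reversal.
Here field drainage is a common cause — it drives both which variety a case falls under and the outcome. The crude comparison mixes populations; the stratum-specific rates are the causally relevant ones.
Adjusting over the population distribution of field drainage: 0.456·(0.780−0.877) + 0.544·(0.132−0.352) = -0.164.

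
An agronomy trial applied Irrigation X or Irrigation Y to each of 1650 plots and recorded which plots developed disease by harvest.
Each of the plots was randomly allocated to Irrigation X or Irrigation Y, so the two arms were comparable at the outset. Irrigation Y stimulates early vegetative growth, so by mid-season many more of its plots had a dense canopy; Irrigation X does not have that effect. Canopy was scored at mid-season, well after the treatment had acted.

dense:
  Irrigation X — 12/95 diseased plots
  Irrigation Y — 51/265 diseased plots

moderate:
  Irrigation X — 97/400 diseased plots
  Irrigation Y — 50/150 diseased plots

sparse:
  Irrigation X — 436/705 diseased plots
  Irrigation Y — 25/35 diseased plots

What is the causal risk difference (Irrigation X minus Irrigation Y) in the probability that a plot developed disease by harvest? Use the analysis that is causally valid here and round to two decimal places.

+0.17

The stratified and pooled comparisons disagree (Irrigation X wins within each mid-season canopy; Irrigation Y wins overall), so the answer turns on the causal role of mid-season canopy.
The distribution of mid-season canopy is itself part of what the irrigation does — it is an intermediate outcome. Holding it fixed would remove that part of the effect; the total effect is the pooled difference.
The causal difference is the pooled difference: 0.454 − 0.280 = +0.174.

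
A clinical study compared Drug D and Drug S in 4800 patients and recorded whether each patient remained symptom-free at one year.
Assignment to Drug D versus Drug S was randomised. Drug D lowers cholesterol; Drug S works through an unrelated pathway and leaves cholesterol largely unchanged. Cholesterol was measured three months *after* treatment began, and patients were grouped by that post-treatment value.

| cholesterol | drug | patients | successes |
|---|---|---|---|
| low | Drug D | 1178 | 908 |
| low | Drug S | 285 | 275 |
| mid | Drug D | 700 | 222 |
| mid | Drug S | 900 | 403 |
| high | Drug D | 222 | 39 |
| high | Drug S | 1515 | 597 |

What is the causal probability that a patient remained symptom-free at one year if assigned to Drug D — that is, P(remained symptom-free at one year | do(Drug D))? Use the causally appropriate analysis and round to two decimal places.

0.56

Within every cholesterol level Drug S has the higher rate, yet pooled Drug D does — Simpson's reversal.
Stratifying would compare drugs among patients the drugs themselves sorted into cholesterol groups — a form of selection on an intermediate. The unconditioned pooled rates give the total causal effect.
So P(outcome | do(Drug D)) is just the pooled rate for Drug D: 1169/2100 = 0.557.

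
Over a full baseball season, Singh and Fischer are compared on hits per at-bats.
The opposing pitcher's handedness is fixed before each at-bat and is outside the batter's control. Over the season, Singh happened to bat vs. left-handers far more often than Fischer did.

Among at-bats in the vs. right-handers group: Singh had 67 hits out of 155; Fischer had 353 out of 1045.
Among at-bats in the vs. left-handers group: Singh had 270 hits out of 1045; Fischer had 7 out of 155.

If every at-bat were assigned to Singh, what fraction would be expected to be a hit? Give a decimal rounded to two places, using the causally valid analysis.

0.35

Within every pitcher handedness level Singh has the higher rate, yet pooled Fischer does — Simpson's reversal.
Pitcher handedness satisfies the back-door criterion: it is not a descendant of the player, and it blocks the spurious path from player to outcome. Adjusting for it (i.e., using the within-pitcher handedness rates) gives the causal effect.
Standardising Singh to the population pitcher handedness mix: 0.500·67/155 + 0.500·270/1045 = 0.345.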